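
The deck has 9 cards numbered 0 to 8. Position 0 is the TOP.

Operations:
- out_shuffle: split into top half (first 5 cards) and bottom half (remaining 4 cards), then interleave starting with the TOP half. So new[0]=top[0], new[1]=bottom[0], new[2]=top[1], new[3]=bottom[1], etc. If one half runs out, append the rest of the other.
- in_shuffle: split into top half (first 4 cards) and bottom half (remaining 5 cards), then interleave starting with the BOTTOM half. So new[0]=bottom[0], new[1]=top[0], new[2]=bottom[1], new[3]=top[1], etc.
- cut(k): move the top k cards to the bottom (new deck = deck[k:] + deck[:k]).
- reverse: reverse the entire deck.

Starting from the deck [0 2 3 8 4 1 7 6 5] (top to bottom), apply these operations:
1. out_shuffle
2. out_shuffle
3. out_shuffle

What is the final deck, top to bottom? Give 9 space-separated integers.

Answer: 0 5 6 7 1 4 8 3 2

Derivation:
After op 1 (out_shuffle): [0 1 2 7 3 6 8 5 4]
After op 2 (out_shuffle): [0 6 1 8 2 5 7 4 3]
After op 3 (out_shuffle): [0 5 6 7 1 4 8 3 2]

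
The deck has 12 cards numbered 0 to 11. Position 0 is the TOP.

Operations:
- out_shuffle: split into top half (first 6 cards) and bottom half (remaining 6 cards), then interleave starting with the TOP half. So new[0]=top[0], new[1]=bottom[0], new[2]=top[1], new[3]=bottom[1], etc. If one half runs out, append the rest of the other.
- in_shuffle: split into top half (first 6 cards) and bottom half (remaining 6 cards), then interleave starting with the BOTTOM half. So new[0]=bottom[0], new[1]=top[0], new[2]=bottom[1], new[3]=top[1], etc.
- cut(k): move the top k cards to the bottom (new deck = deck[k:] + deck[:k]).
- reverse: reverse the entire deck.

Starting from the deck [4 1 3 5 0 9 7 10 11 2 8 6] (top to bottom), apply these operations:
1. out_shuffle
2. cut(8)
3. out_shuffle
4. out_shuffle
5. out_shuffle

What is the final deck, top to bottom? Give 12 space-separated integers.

Answer: 0 10 6 5 1 9 11 7 8 3 4 2

Derivation:
After op 1 (out_shuffle): [4 7 1 10 3 11 5 2 0 8 9 6]
After op 2 (cut(8)): [0 8 9 6 4 7 1 10 3 11 5 2]
After op 3 (out_shuffle): [0 1 8 10 9 3 6 11 4 5 7 2]
After op 4 (out_shuffle): [0 6 1 11 8 4 10 5 9 7 3 2]
After op 5 (out_shuffle): [0 10 6 5 1 9 11 7 8 3 4 2]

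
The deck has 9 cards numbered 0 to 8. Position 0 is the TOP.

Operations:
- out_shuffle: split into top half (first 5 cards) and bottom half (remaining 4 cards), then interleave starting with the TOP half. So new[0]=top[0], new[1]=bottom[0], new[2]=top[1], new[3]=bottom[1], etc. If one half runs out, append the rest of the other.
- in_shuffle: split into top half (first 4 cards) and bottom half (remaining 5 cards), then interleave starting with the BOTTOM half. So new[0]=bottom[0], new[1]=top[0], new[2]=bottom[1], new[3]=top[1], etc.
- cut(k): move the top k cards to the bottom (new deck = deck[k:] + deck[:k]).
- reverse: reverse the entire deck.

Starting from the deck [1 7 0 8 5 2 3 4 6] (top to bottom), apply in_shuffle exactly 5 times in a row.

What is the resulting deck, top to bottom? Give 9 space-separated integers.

Answer: 7 8 2 4 1 0 5 3 6

Derivation:
After op 1 (in_shuffle): [5 1 2 7 3 0 4 8 6]
After op 2 (in_shuffle): [3 5 0 1 4 2 8 7 6]
After op 3 (in_shuffle): [4 3 2 5 8 0 7 1 6]
After op 4 (in_shuffle): [8 4 0 3 7 2 1 5 6]
After op 5 (in_shuffle): [7 8 2 4 1 0 5 3 6]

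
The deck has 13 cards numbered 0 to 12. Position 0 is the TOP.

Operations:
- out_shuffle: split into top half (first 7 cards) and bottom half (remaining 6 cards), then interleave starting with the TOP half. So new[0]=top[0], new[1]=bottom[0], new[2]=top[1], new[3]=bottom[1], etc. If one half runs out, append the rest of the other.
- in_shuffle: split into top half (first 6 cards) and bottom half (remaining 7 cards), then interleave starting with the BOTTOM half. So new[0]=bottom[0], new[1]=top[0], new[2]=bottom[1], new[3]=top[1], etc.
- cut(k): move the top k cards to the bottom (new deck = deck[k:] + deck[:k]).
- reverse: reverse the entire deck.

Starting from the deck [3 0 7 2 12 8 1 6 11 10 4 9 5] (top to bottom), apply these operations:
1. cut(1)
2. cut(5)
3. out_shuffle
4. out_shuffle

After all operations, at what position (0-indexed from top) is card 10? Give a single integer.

Answer: 12

Derivation:
After op 1 (cut(1)): [0 7 2 12 8 1 6 11 10 4 9 5 3]
After op 2 (cut(5)): [1 6 11 10 4 9 5 3 0 7 2 12 8]
After op 3 (out_shuffle): [1 3 6 0 11 7 10 2 4 12 9 8 5]
After op 4 (out_shuffle): [1 2 3 4 6 12 0 9 11 8 7 5 10]
Card 10 is at position 12.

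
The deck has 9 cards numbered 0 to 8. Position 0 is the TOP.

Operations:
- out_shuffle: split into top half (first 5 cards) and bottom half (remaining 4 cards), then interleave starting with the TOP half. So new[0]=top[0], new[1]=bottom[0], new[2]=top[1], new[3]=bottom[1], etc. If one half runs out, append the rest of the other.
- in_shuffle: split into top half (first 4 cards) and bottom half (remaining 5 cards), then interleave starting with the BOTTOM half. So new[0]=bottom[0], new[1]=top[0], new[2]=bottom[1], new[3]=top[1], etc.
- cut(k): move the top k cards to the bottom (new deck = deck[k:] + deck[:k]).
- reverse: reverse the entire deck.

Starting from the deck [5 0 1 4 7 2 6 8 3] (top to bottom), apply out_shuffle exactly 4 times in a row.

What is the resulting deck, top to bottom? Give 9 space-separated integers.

After op 1 (out_shuffle): [5 2 0 6 1 8 4 3 7]
After op 2 (out_shuffle): [5 8 2 4 0 3 6 7 1]
After op 3 (out_shuffle): [5 3 8 6 2 7 4 1 0]
After op 4 (out_shuffle): [5 7 3 4 8 1 6 0 2]

Answer: 5 7 3 4 8 1 6 0 2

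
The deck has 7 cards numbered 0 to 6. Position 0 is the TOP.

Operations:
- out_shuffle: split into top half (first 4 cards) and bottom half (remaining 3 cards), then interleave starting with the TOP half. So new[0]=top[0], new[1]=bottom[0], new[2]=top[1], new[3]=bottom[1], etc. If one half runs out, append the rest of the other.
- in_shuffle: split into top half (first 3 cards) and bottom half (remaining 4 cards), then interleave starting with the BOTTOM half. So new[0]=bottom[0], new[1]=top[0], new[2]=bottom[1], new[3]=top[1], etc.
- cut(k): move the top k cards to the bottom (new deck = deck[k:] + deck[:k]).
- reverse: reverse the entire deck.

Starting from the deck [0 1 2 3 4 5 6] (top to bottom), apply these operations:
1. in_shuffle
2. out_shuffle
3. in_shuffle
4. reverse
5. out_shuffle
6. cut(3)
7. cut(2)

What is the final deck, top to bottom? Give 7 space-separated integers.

Answer: 2 5 1 4 0 3 6

Derivation:
After op 1 (in_shuffle): [3 0 4 1 5 2 6]
After op 2 (out_shuffle): [3 5 0 2 4 6 1]
After op 3 (in_shuffle): [2 3 4 5 6 0 1]
After op 4 (reverse): [1 0 6 5 4 3 2]
After op 5 (out_shuffle): [1 4 0 3 6 2 5]
After op 6 (cut(3)): [3 6 2 5 1 4 0]
After op 7 (cut(2)): [2 5 1 4 0 3 6]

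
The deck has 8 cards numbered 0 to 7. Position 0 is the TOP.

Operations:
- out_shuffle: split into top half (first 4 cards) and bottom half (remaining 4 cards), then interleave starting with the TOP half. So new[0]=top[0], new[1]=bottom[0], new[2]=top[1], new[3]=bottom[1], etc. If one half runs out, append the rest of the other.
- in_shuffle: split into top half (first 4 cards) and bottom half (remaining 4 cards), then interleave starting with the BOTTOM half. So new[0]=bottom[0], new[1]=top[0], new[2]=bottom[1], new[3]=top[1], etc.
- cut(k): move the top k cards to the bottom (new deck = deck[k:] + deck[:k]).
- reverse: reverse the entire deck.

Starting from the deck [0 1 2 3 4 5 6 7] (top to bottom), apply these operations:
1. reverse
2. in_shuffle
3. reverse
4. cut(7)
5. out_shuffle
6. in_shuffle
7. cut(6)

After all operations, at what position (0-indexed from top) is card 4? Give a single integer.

After op 1 (reverse): [7 6 5 4 3 2 1 0]
After op 2 (in_shuffle): [3 7 2 6 1 5 0 4]
After op 3 (reverse): [4 0 5 1 6 2 7 3]
After op 4 (cut(7)): [3 4 0 5 1 6 2 7]
After op 5 (out_shuffle): [3 1 4 6 0 2 5 7]
After op 6 (in_shuffle): [0 3 2 1 5 4 7 6]
After op 7 (cut(6)): [7 6 0 3 2 1 5 4]
Card 4 is at position 7.

Answer: 7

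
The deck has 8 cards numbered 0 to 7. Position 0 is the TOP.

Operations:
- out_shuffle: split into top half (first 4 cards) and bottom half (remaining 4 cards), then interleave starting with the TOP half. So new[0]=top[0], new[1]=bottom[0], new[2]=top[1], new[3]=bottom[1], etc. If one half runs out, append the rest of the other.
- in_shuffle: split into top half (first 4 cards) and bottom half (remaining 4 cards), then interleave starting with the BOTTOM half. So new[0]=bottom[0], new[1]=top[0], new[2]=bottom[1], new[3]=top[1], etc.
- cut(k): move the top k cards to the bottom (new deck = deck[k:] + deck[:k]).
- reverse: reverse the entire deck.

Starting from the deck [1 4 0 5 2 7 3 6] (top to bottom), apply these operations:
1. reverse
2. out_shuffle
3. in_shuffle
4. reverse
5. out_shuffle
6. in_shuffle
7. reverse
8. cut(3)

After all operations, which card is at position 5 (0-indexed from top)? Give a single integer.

Answer: 4

Derivation:
After op 1 (reverse): [6 3 7 2 5 0 4 1]
After op 2 (out_shuffle): [6 5 3 0 7 4 2 1]
After op 3 (in_shuffle): [7 6 4 5 2 3 1 0]
After op 4 (reverse): [0 1 3 2 5 4 6 7]
After op 5 (out_shuffle): [0 5 1 4 3 6 2 7]
After op 6 (in_shuffle): [3 0 6 5 2 1 7 4]
After op 7 (reverse): [4 7 1 2 5 6 0 3]
After op 8 (cut(3)): [2 5 6 0 3 4 7 1]
Position 5: card 4.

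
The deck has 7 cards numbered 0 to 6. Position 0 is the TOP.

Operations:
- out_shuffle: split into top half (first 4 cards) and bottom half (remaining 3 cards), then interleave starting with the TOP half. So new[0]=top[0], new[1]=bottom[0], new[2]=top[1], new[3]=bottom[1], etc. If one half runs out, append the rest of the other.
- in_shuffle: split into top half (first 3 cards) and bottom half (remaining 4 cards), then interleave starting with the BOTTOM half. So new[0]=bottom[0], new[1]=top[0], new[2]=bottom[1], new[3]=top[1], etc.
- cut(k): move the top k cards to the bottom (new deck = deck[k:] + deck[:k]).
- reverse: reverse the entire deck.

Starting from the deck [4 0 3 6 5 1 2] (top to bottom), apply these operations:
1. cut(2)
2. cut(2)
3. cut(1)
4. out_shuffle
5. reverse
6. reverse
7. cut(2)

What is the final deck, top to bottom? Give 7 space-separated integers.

After op 1 (cut(2)): [3 6 5 1 2 4 0]
After op 2 (cut(2)): [5 1 2 4 0 3 6]
After op 3 (cut(1)): [1 2 4 0 3 6 5]
After op 4 (out_shuffle): [1 3 2 6 4 5 0]
After op 5 (reverse): [0 5 4 6 2 3 1]
After op 6 (reverse): [1 3 2 6 4 5 0]
After op 7 (cut(2)): [2 6 4 5 0 1 3]

Answer: 2 6 4 5 0 1 3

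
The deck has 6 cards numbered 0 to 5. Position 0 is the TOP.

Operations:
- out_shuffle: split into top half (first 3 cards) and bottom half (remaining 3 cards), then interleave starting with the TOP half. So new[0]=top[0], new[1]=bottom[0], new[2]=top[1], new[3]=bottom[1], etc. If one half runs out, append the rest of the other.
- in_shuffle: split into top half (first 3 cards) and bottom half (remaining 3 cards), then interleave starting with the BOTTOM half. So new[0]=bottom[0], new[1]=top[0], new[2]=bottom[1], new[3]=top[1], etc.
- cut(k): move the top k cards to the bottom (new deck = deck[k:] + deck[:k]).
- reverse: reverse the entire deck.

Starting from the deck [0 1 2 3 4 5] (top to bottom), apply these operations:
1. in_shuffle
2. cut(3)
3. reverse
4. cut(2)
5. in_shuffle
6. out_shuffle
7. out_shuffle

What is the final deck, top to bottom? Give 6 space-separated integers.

Answer: 1 0 2 4 3 5

Derivation:
After op 1 (in_shuffle): [3 0 4 1 5 2]
After op 2 (cut(3)): [1 5 2 3 0 4]
After op 3 (reverse): [4 0 3 2 5 1]
After op 4 (cut(2)): [3 2 5 1 4 0]
After op 5 (in_shuffle): [1 3 4 2 0 5]
After op 6 (out_shuffle): [1 2 3 0 4 5]
After op 7 (out_shuffle): [1 0 2 4 3 5]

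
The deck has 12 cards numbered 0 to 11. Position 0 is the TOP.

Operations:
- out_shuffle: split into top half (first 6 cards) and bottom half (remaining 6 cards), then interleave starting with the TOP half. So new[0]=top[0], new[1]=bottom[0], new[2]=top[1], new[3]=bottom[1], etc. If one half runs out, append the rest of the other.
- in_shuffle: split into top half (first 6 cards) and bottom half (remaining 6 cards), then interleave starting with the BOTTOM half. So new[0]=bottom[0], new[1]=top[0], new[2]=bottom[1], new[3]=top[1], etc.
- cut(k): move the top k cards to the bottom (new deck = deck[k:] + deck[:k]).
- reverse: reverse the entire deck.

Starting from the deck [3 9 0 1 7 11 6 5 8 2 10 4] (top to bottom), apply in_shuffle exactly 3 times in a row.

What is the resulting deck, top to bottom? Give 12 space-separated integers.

After op 1 (in_shuffle): [6 3 5 9 8 0 2 1 10 7 4 11]
After op 2 (in_shuffle): [2 6 1 3 10 5 7 9 4 8 11 0]
After op 3 (in_shuffle): [7 2 9 6 4 1 8 3 11 10 0 5]

Answer: 7 2 9 6 4 1 8 3 11 10 0 5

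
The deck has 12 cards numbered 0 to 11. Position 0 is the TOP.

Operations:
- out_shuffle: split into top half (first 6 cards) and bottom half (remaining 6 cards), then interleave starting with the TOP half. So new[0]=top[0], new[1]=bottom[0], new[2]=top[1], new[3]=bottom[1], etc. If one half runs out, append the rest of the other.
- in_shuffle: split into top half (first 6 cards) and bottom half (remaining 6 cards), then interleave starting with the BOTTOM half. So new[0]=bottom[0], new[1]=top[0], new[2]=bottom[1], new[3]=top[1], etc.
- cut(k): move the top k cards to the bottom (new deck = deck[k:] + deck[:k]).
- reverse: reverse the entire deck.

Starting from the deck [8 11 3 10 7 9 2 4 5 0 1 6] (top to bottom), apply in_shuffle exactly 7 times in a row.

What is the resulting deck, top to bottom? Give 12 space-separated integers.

Answer: 9 6 7 1 10 0 3 5 11 4 8 2

Derivation:
After op 1 (in_shuffle): [2 8 4 11 5 3 0 10 1 7 6 9]
After op 2 (in_shuffle): [0 2 10 8 1 4 7 11 6 5 9 3]
After op 3 (in_shuffle): [7 0 11 2 6 10 5 8 9 1 3 4]
After op 4 (in_shuffle): [5 7 8 0 9 11 1 2 3 6 4 10]
After op 5 (in_shuffle): [1 5 2 7 3 8 6 0 4 9 10 11]
After op 6 (in_shuffle): [6 1 0 5 4 2 9 7 10 3 11 8]
After op 7 (in_shuffle): [9 6 7 1 10 0 3 5 11 4 8 2]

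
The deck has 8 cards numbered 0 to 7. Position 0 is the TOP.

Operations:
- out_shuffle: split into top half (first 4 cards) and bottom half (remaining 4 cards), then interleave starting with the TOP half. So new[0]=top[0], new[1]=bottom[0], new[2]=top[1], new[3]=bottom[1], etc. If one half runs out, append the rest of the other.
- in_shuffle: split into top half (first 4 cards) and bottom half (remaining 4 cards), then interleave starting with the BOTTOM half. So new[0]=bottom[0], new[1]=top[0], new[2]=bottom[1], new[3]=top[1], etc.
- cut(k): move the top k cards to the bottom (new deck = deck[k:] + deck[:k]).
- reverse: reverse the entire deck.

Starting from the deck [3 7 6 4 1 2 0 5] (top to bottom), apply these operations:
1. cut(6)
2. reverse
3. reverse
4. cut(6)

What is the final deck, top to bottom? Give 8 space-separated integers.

Answer: 1 2 0 5 3 7 6 4

Derivation:
After op 1 (cut(6)): [0 5 3 7 6 4 1 2]
After op 2 (reverse): [2 1 4 6 7 3 5 0]
After op 3 (reverse): [0 5 3 7 6 4 1 2]
After op 4 (cut(6)): [1 2 0 5 3 7 6 4]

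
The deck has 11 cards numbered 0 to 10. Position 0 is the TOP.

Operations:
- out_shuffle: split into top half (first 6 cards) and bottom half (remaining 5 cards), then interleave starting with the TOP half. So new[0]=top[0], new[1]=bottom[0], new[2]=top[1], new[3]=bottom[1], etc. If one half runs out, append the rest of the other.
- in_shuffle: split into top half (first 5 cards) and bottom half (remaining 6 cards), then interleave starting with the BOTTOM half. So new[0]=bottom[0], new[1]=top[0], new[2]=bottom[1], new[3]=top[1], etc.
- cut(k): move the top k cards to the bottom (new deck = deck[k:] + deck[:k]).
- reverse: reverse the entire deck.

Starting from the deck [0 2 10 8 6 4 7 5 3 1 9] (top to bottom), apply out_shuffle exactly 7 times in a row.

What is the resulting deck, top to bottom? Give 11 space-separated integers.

After op 1 (out_shuffle): [0 7 2 5 10 3 8 1 6 9 4]
After op 2 (out_shuffle): [0 8 7 1 2 6 5 9 10 4 3]
After op 3 (out_shuffle): [0 5 8 9 7 10 1 4 2 3 6]
After op 4 (out_shuffle): [0 1 5 4 8 2 9 3 7 6 10]
After op 5 (out_shuffle): [0 9 1 3 5 7 4 6 8 10 2]
After op 6 (out_shuffle): [0 4 9 6 1 8 3 10 5 2 7]
After op 7 (out_shuffle): [0 3 4 10 9 5 6 2 1 7 8]

Answer: 0 3 4 10 9 5 6 2 1 7 8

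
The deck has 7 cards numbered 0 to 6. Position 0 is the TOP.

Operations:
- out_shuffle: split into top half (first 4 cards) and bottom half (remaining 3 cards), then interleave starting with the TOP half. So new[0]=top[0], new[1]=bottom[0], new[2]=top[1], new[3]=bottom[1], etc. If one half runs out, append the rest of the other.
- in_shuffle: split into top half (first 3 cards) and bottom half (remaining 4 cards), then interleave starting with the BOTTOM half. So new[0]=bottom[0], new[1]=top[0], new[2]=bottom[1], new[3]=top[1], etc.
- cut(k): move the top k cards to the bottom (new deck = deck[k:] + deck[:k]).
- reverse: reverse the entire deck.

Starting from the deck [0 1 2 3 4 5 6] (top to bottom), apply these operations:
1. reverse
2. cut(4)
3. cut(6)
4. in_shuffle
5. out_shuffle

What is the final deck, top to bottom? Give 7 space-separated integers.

After op 1 (reverse): [6 5 4 3 2 1 0]
After op 2 (cut(4)): [2 1 0 6 5 4 3]
After op 3 (cut(6)): [3 2 1 0 6 5 4]
After op 4 (in_shuffle): [0 3 6 2 5 1 4]
After op 5 (out_shuffle): [0 5 3 1 6 4 2]

Answer: 0 5 3 1 6 4 2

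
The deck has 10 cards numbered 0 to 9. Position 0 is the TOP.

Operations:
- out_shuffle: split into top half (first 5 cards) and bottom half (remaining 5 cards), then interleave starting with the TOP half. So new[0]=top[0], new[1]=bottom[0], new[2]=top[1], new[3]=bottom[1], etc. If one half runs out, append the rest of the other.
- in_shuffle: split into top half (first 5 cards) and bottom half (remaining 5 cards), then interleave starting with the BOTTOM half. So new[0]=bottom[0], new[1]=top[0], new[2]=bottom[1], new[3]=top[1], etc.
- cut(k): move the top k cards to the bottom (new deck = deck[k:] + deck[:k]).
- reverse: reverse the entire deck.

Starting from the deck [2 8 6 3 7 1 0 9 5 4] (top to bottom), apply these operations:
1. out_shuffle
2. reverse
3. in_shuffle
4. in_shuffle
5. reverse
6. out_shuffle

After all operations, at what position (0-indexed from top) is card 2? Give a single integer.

After op 1 (out_shuffle): [2 1 8 0 6 9 3 5 7 4]
After op 2 (reverse): [4 7 5 3 9 6 0 8 1 2]
After op 3 (in_shuffle): [6 4 0 7 8 5 1 3 2 9]
After op 4 (in_shuffle): [5 6 1 4 3 0 2 7 9 8]
After op 5 (reverse): [8 9 7 2 0 3 4 1 6 5]
After op 6 (out_shuffle): [8 3 9 4 7 1 2 6 0 5]
Card 2 is at position 6.

Answer: 6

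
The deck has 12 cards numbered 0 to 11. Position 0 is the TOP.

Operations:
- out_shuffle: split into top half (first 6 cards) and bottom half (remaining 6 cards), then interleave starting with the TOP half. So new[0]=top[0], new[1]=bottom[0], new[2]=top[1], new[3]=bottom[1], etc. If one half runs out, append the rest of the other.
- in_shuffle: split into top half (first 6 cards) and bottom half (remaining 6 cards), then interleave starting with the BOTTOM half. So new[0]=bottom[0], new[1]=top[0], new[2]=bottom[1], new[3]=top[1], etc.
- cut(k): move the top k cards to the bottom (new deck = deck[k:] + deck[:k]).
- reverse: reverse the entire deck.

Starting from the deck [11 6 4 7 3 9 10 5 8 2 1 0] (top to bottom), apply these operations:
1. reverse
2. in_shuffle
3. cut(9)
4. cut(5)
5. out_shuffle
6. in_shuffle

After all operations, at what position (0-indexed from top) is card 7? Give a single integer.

After op 1 (reverse): [0 1 2 8 5 10 9 3 7 4 6 11]
After op 2 (in_shuffle): [9 0 3 1 7 2 4 8 6 5 11 10]
After op 3 (cut(9)): [5 11 10 9 0 3 1 7 2 4 8 6]
After op 4 (cut(5)): [3 1 7 2 4 8 6 5 11 10 9 0]
After op 5 (out_shuffle): [3 6 1 5 7 11 2 10 4 9 8 0]
After op 6 (in_shuffle): [2 3 10 6 4 1 9 5 8 7 0 11]
Card 7 is at position 9.

Answer: 9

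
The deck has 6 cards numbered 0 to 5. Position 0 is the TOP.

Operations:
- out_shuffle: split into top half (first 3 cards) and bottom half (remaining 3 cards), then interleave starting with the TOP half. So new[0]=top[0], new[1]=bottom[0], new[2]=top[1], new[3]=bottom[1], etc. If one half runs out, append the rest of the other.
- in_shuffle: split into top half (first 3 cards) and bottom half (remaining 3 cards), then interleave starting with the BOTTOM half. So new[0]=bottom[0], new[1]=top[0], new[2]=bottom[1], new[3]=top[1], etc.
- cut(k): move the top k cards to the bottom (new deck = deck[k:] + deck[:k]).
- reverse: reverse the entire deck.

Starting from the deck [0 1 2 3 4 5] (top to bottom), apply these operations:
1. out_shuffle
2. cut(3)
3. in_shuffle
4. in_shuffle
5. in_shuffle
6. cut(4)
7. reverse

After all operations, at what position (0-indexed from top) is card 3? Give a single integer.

After op 1 (out_shuffle): [0 3 1 4 2 5]
After op 2 (cut(3)): [4 2 5 0 3 1]
After op 3 (in_shuffle): [0 4 3 2 1 5]
After op 4 (in_shuffle): [2 0 1 4 5 3]
After op 5 (in_shuffle): [4 2 5 0 3 1]
After op 6 (cut(4)): [3 1 4 2 5 0]
After op 7 (reverse): [0 5 2 4 1 3]
Card 3 is at position 5.

Answer: 5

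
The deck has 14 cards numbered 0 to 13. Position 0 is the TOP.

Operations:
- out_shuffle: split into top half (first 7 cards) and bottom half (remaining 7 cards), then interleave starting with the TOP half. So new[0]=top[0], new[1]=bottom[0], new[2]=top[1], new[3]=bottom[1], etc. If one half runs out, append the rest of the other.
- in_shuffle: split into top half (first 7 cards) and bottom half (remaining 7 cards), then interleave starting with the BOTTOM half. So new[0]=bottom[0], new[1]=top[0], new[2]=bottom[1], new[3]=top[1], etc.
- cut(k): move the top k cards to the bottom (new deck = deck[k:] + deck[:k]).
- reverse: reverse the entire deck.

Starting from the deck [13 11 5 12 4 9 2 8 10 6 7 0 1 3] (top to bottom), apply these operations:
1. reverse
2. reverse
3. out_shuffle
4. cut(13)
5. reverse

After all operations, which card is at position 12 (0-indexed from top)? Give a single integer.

Answer: 13

Derivation:
After op 1 (reverse): [3 1 0 7 6 10 8 2 9 4 12 5 11 13]
After op 2 (reverse): [13 11 5 12 4 9 2 8 10 6 7 0 1 3]
After op 3 (out_shuffle): [13 8 11 10 5 6 12 7 4 0 9 1 2 3]
After op 4 (cut(13)): [3 13 8 11 10 5 6 12 7 4 0 9 1 2]
After op 5 (reverse): [2 1 9 0 4 7 12 6 5 10 11 8 13 3]
Position 12: card 13.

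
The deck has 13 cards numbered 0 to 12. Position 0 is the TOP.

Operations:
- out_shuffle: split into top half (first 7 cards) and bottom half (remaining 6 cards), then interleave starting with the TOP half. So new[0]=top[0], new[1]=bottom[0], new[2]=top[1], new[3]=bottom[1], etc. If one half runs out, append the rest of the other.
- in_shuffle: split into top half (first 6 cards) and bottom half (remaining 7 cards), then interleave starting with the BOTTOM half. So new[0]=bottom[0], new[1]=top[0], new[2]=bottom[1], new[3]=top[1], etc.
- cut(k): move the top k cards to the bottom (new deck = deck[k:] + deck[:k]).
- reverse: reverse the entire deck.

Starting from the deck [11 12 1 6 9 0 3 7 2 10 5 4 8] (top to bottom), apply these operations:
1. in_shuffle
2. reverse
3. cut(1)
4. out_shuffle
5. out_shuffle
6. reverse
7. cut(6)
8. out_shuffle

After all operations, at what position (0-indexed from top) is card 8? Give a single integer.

Answer: 7

Derivation:
After op 1 (in_shuffle): [3 11 7 12 2 1 10 6 5 9 4 0 8]
After op 2 (reverse): [8 0 4 9 5 6 10 1 2 12 7 11 3]
After op 3 (cut(1)): [0 4 9 5 6 10 1 2 12 7 11 3 8]
After op 4 (out_shuffle): [0 2 4 12 9 7 5 11 6 3 10 8 1]
After op 5 (out_shuffle): [0 11 2 6 4 3 12 10 9 8 7 1 5]
After op 6 (reverse): [5 1 7 8 9 10 12 3 4 6 2 11 0]
After op 7 (cut(6)): [12 3 4 6 2 11 0 5 1 7 8 9 10]
After op 8 (out_shuffle): [12 5 3 1 4 7 6 8 2 9 11 10 0]
Card 8 is at position 7.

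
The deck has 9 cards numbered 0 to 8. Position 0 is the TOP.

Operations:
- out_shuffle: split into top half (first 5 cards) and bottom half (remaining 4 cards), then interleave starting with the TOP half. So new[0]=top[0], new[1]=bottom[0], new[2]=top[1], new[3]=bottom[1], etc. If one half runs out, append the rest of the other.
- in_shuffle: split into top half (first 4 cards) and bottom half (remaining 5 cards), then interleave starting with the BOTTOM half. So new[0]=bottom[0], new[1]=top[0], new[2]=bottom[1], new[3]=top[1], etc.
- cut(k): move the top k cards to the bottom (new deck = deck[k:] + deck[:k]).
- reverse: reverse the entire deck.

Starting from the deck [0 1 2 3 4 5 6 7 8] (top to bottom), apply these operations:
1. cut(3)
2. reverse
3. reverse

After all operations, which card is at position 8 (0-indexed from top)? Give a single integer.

Answer: 2

Derivation:
After op 1 (cut(3)): [3 4 5 6 7 8 0 1 2]
After op 2 (reverse): [2 1 0 8 7 6 5 4 3]
After op 3 (reverse): [3 4 5 6 7 8 0 1 2]
Position 8: card 2.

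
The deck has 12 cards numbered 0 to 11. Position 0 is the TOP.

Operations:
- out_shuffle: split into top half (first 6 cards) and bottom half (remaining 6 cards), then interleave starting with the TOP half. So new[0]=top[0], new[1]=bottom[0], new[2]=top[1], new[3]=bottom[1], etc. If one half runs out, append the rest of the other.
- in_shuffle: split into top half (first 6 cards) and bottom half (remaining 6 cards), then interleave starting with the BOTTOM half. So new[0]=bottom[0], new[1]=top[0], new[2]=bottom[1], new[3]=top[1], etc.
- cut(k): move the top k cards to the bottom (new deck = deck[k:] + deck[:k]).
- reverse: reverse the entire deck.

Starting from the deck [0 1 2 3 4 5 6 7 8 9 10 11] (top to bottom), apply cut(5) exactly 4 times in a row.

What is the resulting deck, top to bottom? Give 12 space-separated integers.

After op 1 (cut(5)): [5 6 7 8 9 10 11 0 1 2 3 4]
After op 2 (cut(5)): [10 11 0 1 2 3 4 5 6 7 8 9]
After op 3 (cut(5)): [3 4 5 6 7 8 9 10 11 0 1 2]
After op 4 (cut(5)): [8 9 10 11 0 1 2 3 4 5 6 7]

Answer: 8 9 10 11 0 1 2 3 4 5 6 7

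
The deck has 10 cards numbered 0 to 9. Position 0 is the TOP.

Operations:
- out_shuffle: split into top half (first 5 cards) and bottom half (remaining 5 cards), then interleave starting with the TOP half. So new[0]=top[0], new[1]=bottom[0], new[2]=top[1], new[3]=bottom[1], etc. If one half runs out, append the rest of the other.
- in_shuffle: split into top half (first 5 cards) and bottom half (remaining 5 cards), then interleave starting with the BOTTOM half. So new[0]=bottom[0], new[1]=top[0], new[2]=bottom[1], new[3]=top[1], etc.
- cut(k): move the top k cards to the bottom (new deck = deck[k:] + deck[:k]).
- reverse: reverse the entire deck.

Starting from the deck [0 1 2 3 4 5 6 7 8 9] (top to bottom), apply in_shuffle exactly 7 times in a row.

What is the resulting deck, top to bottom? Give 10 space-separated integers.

After op 1 (in_shuffle): [5 0 6 1 7 2 8 3 9 4]
After op 2 (in_shuffle): [2 5 8 0 3 6 9 1 4 7]
After op 3 (in_shuffle): [6 2 9 5 1 8 4 0 7 3]
After op 4 (in_shuffle): [8 6 4 2 0 9 7 5 3 1]
After op 5 (in_shuffle): [9 8 7 6 5 4 3 2 1 0]
After op 6 (in_shuffle): [4 9 3 8 2 7 1 6 0 5]
After op 7 (in_shuffle): [7 4 1 9 6 3 0 8 5 2]

Answer: 7 4 1 9 6 3 0 8 5 2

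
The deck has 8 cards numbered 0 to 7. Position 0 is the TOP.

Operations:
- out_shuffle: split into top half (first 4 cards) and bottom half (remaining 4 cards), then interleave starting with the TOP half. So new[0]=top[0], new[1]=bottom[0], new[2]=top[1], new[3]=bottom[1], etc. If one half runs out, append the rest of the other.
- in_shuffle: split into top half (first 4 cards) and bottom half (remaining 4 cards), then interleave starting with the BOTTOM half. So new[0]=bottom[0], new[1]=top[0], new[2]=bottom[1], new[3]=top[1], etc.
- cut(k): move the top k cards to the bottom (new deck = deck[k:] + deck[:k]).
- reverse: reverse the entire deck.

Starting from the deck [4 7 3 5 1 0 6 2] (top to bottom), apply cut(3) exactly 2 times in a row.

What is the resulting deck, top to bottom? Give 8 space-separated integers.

Answer: 6 2 4 7 3 5 1 0

Derivation:
After op 1 (cut(3)): [5 1 0 6 2 4 7 3]
After op 2 (cut(3)): [6 2 4 7 3 5 1 0]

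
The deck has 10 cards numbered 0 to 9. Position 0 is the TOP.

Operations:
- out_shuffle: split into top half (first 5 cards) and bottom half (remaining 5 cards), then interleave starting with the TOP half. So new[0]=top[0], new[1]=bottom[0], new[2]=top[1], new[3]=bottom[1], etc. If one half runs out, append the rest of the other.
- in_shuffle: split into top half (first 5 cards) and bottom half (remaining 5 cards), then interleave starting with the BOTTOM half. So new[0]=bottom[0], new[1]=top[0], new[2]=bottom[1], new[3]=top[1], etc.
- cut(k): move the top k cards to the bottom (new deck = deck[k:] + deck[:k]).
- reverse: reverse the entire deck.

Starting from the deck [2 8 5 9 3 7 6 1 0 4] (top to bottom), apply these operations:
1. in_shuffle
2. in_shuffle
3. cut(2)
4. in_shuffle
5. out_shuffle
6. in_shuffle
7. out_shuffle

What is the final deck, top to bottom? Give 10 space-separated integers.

After op 1 (in_shuffle): [7 2 6 8 1 5 0 9 4 3]
After op 2 (in_shuffle): [5 7 0 2 9 6 4 8 3 1]
After op 3 (cut(2)): [0 2 9 6 4 8 3 1 5 7]
After op 4 (in_shuffle): [8 0 3 2 1 9 5 6 7 4]
After op 5 (out_shuffle): [8 9 0 5 3 6 2 7 1 4]
After op 6 (in_shuffle): [6 8 2 9 7 0 1 5 4 3]
After op 7 (out_shuffle): [6 0 8 1 2 5 9 4 7 3]

Answer: 6 0 8 1 2 5 9 4 7 3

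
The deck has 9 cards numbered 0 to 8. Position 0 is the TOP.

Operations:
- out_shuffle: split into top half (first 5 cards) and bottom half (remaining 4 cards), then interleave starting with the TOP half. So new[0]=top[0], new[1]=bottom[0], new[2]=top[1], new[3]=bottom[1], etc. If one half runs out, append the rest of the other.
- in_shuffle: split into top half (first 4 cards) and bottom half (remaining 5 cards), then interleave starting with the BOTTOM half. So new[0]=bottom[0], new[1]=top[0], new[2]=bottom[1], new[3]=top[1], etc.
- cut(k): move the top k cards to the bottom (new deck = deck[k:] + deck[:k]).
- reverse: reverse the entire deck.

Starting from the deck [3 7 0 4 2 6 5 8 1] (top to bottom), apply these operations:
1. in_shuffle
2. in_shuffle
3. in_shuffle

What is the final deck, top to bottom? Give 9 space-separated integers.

After op 1 (in_shuffle): [2 3 6 7 5 0 8 4 1]
After op 2 (in_shuffle): [5 2 0 3 8 6 4 7 1]
After op 3 (in_shuffle): [8 5 6 2 4 0 7 3 1]

Answer: 8 5 6 2 4 0 7 3 1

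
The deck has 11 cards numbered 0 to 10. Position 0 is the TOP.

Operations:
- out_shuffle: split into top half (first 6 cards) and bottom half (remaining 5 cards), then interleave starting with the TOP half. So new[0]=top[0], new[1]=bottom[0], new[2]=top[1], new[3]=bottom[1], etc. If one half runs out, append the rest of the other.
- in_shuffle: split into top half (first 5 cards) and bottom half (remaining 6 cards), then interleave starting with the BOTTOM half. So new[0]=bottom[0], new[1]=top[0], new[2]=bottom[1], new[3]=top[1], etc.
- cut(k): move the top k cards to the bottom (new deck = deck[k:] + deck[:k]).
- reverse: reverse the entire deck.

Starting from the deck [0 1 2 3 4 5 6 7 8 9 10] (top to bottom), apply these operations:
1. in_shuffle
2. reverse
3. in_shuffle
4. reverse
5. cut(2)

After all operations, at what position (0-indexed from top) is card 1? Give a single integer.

After op 1 (in_shuffle): [5 0 6 1 7 2 8 3 9 4 10]
After op 2 (reverse): [10 4 9 3 8 2 7 1 6 0 5]
After op 3 (in_shuffle): [2 10 7 4 1 9 6 3 0 8 5]
After op 4 (reverse): [5 8 0 3 6 9 1 4 7 10 2]
After op 5 (cut(2)): [0 3 6 9 1 4 7 10 2 5 8]
Card 1 is at position 4.

Answer: 4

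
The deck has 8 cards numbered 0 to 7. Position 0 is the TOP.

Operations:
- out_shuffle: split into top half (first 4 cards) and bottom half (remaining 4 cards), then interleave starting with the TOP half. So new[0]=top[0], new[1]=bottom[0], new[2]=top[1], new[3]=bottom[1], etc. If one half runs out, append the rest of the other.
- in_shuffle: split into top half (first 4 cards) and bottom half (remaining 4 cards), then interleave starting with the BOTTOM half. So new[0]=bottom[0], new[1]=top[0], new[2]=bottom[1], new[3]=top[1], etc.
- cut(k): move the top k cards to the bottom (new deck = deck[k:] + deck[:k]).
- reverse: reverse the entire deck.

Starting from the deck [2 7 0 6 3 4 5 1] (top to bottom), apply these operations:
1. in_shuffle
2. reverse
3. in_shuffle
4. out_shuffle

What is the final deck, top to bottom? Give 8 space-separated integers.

Answer: 7 2 6 0 4 3 1 5

Derivation:
After op 1 (in_shuffle): [3 2 4 7 5 0 1 6]
After op 2 (reverse): [6 1 0 5 7 4 2 3]
After op 3 (in_shuffle): [7 6 4 1 2 0 3 5]
After op 4 (out_shuffle): [7 2 6 0 4 3 1 5]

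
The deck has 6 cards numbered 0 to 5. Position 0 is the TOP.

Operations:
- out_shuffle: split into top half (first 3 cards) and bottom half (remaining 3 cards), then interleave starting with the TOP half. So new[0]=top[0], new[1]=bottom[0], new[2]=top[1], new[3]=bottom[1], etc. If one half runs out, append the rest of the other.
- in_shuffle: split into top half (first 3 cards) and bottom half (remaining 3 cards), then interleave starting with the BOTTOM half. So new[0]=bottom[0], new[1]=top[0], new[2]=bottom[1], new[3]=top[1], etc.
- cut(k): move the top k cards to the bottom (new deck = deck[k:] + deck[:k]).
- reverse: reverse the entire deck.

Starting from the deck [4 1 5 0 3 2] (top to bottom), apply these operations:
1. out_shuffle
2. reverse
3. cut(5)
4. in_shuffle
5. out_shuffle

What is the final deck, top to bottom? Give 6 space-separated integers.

After op 1 (out_shuffle): [4 0 1 3 5 2]
After op 2 (reverse): [2 5 3 1 0 4]
After op 3 (cut(5)): [4 2 5 3 1 0]
After op 4 (in_shuffle): [3 4 1 2 0 5]
After op 5 (out_shuffle): [3 2 4 0 1 5]

Answer: 3 2 4 0 1 5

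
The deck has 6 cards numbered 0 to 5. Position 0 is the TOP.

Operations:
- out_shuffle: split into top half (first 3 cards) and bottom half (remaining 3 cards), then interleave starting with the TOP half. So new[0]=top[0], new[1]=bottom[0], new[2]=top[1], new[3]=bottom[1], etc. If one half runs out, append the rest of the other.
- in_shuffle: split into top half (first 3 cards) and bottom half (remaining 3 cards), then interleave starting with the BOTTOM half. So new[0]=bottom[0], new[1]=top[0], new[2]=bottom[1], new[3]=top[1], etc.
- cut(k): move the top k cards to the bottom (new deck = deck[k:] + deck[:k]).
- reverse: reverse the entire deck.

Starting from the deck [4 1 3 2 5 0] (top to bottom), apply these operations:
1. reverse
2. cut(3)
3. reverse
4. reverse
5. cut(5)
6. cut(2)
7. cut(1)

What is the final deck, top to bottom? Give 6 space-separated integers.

Answer: 4 0 5 2 3 1

Derivation:
After op 1 (reverse): [0 5 2 3 1 4]
After op 2 (cut(3)): [3 1 4 0 5 2]
After op 3 (reverse): [2 5 0 4 1 3]
After op 4 (reverse): [3 1 4 0 5 2]
After op 5 (cut(5)): [2 3 1 4 0 5]
After op 6 (cut(2)): [1 4 0 5 2 3]
After op 7 (cut(1)): [4 0 5 2 3 1]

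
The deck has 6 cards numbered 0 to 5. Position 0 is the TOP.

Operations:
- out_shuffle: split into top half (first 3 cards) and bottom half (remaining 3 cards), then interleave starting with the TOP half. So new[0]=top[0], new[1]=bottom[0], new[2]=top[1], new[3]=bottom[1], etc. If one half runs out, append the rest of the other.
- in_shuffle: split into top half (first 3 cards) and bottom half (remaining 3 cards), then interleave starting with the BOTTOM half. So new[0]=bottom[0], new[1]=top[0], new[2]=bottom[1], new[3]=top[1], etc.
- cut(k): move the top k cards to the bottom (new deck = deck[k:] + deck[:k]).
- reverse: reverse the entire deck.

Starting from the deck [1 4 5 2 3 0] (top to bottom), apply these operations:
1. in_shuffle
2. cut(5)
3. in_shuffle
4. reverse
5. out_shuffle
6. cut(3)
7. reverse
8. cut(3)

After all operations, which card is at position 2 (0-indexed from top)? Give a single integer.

After op 1 (in_shuffle): [2 1 3 4 0 5]
After op 2 (cut(5)): [5 2 1 3 4 0]
After op 3 (in_shuffle): [3 5 4 2 0 1]
After op 4 (reverse): [1 0 2 4 5 3]
After op 5 (out_shuffle): [1 4 0 5 2 3]
After op 6 (cut(3)): [5 2 3 1 4 0]
After op 7 (reverse): [0 4 1 3 2 5]
After op 8 (cut(3)): [3 2 5 0 4 1]
Position 2: card 5.

Answer: 5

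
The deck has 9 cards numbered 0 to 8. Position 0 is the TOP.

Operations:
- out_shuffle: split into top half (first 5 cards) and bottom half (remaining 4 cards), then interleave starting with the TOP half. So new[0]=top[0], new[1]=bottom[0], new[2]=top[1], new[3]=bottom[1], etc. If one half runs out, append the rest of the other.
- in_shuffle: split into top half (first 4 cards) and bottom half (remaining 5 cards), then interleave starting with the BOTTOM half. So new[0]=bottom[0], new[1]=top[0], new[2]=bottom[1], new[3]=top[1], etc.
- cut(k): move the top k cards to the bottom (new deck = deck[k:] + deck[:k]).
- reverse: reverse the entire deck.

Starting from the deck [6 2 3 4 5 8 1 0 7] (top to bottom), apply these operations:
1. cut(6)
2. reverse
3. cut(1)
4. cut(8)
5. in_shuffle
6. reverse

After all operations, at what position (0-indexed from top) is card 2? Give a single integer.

After op 1 (cut(6)): [1 0 7 6 2 3 4 5 8]
After op 2 (reverse): [8 5 4 3 2 6 7 0 1]
After op 3 (cut(1)): [5 4 3 2 6 7 0 1 8]
After op 4 (cut(8)): [8 5 4 3 2 6 7 0 1]
After op 5 (in_shuffle): [2 8 6 5 7 4 0 3 1]
After op 6 (reverse): [1 3 0 4 7 5 6 8 2]
Card 2 is at position 8.

Answer: 8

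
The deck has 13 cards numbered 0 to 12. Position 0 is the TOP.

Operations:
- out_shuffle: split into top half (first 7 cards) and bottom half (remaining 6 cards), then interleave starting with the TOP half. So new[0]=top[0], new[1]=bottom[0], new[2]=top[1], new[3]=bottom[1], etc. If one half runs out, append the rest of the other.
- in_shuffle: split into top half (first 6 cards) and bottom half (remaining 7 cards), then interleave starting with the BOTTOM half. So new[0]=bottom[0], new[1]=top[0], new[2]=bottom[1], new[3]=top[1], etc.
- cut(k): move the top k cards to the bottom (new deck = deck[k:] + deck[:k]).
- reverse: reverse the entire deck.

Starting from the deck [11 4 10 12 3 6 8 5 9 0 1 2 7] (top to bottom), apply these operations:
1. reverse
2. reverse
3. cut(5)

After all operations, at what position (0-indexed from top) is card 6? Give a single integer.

After op 1 (reverse): [7 2 1 0 9 5 8 6 3 12 10 4 11]
After op 2 (reverse): [11 4 10 12 3 6 8 5 9 0 1 2 7]
After op 3 (cut(5)): [6 8 5 9 0 1 2 7 11 4 10 12 3]
Card 6 is at position 0.

Answer: 0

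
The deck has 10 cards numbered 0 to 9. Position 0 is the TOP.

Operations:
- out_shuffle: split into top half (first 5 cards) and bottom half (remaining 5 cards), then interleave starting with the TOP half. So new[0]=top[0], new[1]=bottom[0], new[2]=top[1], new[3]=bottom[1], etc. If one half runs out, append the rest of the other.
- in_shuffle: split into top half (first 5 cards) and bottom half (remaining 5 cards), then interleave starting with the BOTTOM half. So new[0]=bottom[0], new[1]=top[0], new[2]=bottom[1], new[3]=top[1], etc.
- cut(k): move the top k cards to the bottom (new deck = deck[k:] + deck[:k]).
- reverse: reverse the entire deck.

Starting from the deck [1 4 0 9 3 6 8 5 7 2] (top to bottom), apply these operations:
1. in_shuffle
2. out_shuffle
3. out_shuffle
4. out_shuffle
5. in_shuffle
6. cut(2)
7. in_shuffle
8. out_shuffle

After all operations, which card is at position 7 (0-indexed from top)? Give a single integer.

After op 1 (in_shuffle): [6 1 8 4 5 0 7 9 2 3]
After op 2 (out_shuffle): [6 0 1 7 8 9 4 2 5 3]
After op 3 (out_shuffle): [6 9 0 4 1 2 7 5 8 3]
After op 4 (out_shuffle): [6 2 9 7 0 5 4 8 1 3]
After op 5 (in_shuffle): [5 6 4 2 8 9 1 7 3 0]
After op 6 (cut(2)): [4 2 8 9 1 7 3 0 5 6]
After op 7 (in_shuffle): [7 4 3 2 0 8 5 9 6 1]
After op 8 (out_shuffle): [7 8 4 5 3 9 2 6 0 1]
Position 7: card 6.

Answer: 6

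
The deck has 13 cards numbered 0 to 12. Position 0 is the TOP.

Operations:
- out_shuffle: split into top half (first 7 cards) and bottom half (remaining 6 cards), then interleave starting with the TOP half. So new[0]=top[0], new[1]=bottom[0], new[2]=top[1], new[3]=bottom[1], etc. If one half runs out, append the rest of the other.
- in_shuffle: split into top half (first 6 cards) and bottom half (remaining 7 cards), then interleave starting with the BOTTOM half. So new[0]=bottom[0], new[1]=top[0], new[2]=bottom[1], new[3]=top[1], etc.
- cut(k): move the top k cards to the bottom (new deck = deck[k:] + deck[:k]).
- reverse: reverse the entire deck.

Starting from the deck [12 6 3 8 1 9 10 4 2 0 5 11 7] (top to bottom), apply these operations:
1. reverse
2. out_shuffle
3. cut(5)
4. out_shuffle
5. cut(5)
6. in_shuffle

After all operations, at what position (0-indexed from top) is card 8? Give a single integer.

Answer: 4

Derivation:
After op 1 (reverse): [7 11 5 0 2 4 10 9 1 8 3 6 12]
After op 2 (out_shuffle): [7 9 11 1 5 8 0 3 2 6 4 12 10]
After op 3 (cut(5)): [8 0 3 2 6 4 12 10 7 9 11 1 5]
After op 4 (out_shuffle): [8 10 0 7 3 9 2 11 6 1 4 5 12]
After op 5 (cut(5)): [9 2 11 6 1 4 5 12 8 10 0 7 3]
After op 6 (in_shuffle): [5 9 12 2 8 11 10 6 0 1 7 4 3]
Card 8 is at position 4.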